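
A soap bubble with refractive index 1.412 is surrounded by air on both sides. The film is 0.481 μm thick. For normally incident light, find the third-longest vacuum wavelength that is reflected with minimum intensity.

453 nm

Ray reflecting at the top interface goes from n = 1.0 toward n = 1.412: a half-wave phase shift.
Ray reflecting at the bottom interface goes from n = 1.412 toward n = 1.0: no phase shift.
Exactly one π shift → a net half-wave offset.
With one net inversion, destructive interference in reflection requires 2 n t = m λ.
λ = 2 n t / m. The third-longest wavelength is m = 3: λ = 2 × 1.412 × 481 / 3.00 = 453 nm.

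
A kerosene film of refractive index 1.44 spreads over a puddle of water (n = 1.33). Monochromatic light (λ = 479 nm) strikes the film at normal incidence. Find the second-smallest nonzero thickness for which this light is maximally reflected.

Top surface (1.0 → 1.44): reflection off a higher-index medium gives a half-wave phase shift.
Ray reflecting at the bottom interface goes from n = 1.44 toward n = 1.33: no phase shift.
Exactly one π shift → a net half-wave offset.
For bright reflection here: 2 n t = (m + ½) λ.
The second-smallest nonzero thickness corresponds to m = 1: t = (m + ½) λ / (2 n) = 1.50 × 479 / (2 × 1.44) = 249 nm.

249 nm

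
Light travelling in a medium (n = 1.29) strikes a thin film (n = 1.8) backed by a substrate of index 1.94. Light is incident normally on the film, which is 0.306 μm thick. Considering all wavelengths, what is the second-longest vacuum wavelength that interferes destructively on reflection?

Ray reflecting at the top interface goes from n = 1.29 toward n = 1.8: a half-wave phase shift.
At the lower boundary (n = 1.8 to n = 1.94) the reflected ray undergoes a half-wave phase shift.
Net: no relative phase inversion (both shifts match).
With no net inversion, destructive interference in reflection requires 2 n t = (m + ½) λ.
λ = 2 n t / (m + ½). The second-longest wavelength is m = 1: λ = 2 × 1.8 × 306 / 1.50 = 734 nm.

734 nm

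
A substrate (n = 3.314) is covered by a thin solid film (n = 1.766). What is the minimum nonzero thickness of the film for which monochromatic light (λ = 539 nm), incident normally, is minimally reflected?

Top surface (1.0 → 1.766): reflection off a higher-index medium gives a half-wave phase shift.
Ray reflecting at the bottom interface goes from n = 1.766 toward n = 3.314: a half-wave phase shift.
Net: no relative phase inversion (both shifts match).
So the condition for destructive reflection is 2 n t = (m + ½) λ.
Minimum at m = 0: t = λ / (4 n) = 539 / (4 × 1.766) = 76.3 nm.

76.3 nm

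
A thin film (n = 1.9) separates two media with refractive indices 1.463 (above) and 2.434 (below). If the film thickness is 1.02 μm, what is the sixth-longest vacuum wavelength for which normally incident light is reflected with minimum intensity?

705 nm

At the upper boundary (n = 1.463 to n = 1.9) the reflected ray undergoes a half-wave phase shift.
At the lower boundary (n = 1.9 to n = 2.434) the reflected ray undergoes a half-wave phase shift.
The two reflections carry the same phase change, so no net offset.
So the condition for destructive reflection is 2 n t = (m + ½) λ.
λ = 2 n t / (m + ½). The sixth-longest wavelength is m = 5: λ = 2 × 1.9 × 1020 / 5.50 = 705 nm.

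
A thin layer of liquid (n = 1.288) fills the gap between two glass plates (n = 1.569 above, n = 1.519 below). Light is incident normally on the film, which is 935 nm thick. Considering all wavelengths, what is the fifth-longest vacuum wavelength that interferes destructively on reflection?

482 nm

At the upper boundary (n = 1.569 to n = 1.288) the reflected ray undergoes no phase shift.
Bottom surface (1.288 → 1.519): reflection off a higher-index medium gives a half-wave phase shift.
The two reflections differ by half a wavelength.
For weak reflection here: 2 n t = m λ.
λ = 2 n t / m. The fifth-longest wavelength is m = 5: λ = 2 × 1.288 × 935 / 5.00 = 482 nm.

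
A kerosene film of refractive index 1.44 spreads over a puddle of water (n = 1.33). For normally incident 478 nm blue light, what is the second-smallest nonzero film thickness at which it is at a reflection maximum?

Top surface (1.0 → 1.44): reflection off a higher-index medium gives a half-wave phase shift.
Ray reflecting at the bottom interface goes from n = 1.44 toward n = 1.33: no phase shift.
Net: one phase inversion between the two reflected rays.
With one net inversion, constructive interference in reflection requires 2 n t = (m + ½) λ.
The second-smallest nonzero thickness corresponds to m = 1: t = (m + ½) λ / (2 n) = 1.50 × 478 / (2 × 1.44) = 249 nm.

249 nm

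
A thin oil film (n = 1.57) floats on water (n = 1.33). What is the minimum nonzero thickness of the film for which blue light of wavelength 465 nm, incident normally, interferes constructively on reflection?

Top surface (1.0 → 1.57): reflection off a higher-index medium gives a half-wave phase shift.
Bottom surface (1.57 → 1.33): reflection off a lower-index medium gives no phase shift.
The two reflections differ by half a wavelength.
With one net inversion, constructive interference in reflection requires 2 n t = (m + ½) λ.
Minimum at m = 0: t = λ / (4 n) = 465 / (4 × 1.57) = 74.0 nm.

74.0 nm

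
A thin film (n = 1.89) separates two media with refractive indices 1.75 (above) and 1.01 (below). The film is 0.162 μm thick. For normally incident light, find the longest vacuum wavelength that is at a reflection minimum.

Ray reflecting at the top interface goes from n = 1.75 toward n = 1.89: a half-wave phase shift.
Ray reflecting at the bottom interface goes from n = 1.89 toward n = 1.01: no phase shift.
Net: one phase inversion between the two reflected rays.
So the condition for destructive reflection is 2 n t = m λ.
λ = 2 n t / m. The longest wavelength is m = 1: λ = 2 × 1.89 × 162 / 1.00 = 612 nm.

612 nm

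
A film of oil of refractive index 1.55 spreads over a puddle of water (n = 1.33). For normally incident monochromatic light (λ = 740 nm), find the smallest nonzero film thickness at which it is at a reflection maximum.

119 nm

Ray reflecting at the top interface goes from n = 1.0 toward n = 1.55: a half-wave phase shift.
Ray reflecting at the bottom interface goes from n = 1.55 toward n = 1.33: no phase shift.
The two reflections differ by half a wavelength.
So the condition for constructive reflection is 2 n t = (m + ½) λ.
Minimum at m = 0: t = λ / (4 n) = 740 / (4 × 1.55) = 119 nm.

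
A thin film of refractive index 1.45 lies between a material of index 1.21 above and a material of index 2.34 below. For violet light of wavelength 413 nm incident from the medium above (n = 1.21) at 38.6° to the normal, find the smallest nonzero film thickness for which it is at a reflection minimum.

83.4 nm

At the upper boundary (n = 1.21 to n = 1.45) the reflected ray undergoes a half-wave phase shift.
Bottom surface (1.45 → 2.34): reflection off a higher-index medium gives a half-wave phase shift.
Zero or two π shifts → no net half-wave offset.
With no net inversion, destructive interference in reflection requires 2 n t cos θ_r = (m + ½) λ.
Snell's law: 1.21 sin 38.6° = 1.45 sin θ_r → sin θ_r = 0.521, cos θ_r = 0.854.
Minimum at m = 0: t = λ / (4 n cos θ_r) = 413 / (4 × 1.45 × 0.854) = 83.4 nm.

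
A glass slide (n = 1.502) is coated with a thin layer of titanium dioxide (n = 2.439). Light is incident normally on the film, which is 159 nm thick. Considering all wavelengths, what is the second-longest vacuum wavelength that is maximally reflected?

At the upper boundary (n = 1.0 to n = 2.439) the reflected ray undergoes a half-wave phase shift.
At the lower boundary (n = 2.439 to n = 1.502) the reflected ray undergoes no phase shift.
Exactly one π shift → a net half-wave offset.
For maximum reflection here: 2 n t = (m + ½) λ.
λ = 2 n t / (m + ½). The second-longest wavelength is m = 1: λ = 2 × 2.439 × 159 / 1.50 = 517 nm.

517 nm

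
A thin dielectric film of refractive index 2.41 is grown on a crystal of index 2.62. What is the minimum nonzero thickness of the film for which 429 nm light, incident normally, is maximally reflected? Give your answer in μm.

0.0890 μm

Ray reflecting at the top interface goes from n = 1.0 toward n = 2.41: a half-wave phase shift.
Ray reflecting at the bottom interface goes from n = 2.41 toward n = 2.62: a half-wave phase shift.
Zero or two π shifts → no net half-wave offset.
For bright reflection here: 2 n t = m λ.
Minimum nonzero at m = 1: t = λ / (2 n) = 429 / (2 × 2.41) = 89.0 nm.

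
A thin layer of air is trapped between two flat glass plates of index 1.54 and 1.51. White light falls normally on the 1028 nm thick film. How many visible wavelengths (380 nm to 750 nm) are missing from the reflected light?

At the upper boundary (n = 1.54 to n = 1.0) the reflected ray undergoes no phase shift.
Bottom surface (1.0 → 1.51): reflection off a higher-index medium gives a half-wave phase shift.
Exactly one π shift → a net half-wave offset.
So the condition for destructive reflection is 2 n t = m λ.
λ = 2 n t / m = 2056 / m nm.
m=2: 1028 nm (IR); m=3: 685 nm (visible); m=4: 514 nm (visible); m=5: 411 nm (visible); m=6: 343 nm (UV).

3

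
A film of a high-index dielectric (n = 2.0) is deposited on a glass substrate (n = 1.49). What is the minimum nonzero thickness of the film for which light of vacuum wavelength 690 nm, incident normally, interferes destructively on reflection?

Ray reflecting at the top interface goes from n = 1.0 toward n = 2.0: a half-wave phase shift.
Bottom surface (2.0 → 1.49): reflection off a lower-index medium gives no phase shift.
Exactly one π shift → a net half-wave offset.
So the condition for destructive reflection is 2 n t = m λ.
Minimum nonzero at m = 1: t = λ / (2 n) = 690 / (2 × 2.0) = 173 nm.

173 nm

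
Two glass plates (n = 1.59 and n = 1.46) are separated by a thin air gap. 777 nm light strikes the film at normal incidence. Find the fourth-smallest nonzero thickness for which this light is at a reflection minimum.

Ray reflecting at the top interface goes from n = 1.59 toward n = 1.0: no phase shift.
Ray reflecting at the bottom interface goes from n = 1.0 toward n = 1.46: a half-wave phase shift.
Exactly one π shift → a net half-wave offset.
For dark reflection here: 2 n t = m λ.
The fourth-smallest nonzero thickness corresponds to m = 4: t = m λ / (2 n) = 4.00 × 777 / (2 × 1.0) = 1554 nm.

1554 nm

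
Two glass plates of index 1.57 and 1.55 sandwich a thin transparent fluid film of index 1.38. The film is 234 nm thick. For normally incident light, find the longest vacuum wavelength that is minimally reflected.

Top surface (1.57 → 1.38): reflection off a lower-index medium gives no phase shift.
Ray reflecting at the bottom interface goes from n = 1.38 toward n = 1.55: a half-wave phase shift.
The two reflections differ by half a wavelength.
With one net inversion, destructive interference in reflection requires 2 n t = m λ.
λ = 2 n t / m. The longest wavelength is m = 1: λ = 2 × 1.38 × 234 / 1.00 = 646 nm.

646 nm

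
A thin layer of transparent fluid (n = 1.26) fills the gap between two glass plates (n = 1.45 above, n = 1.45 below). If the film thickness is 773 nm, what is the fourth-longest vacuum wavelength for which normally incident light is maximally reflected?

At the upper boundary (n = 1.45 to n = 1.26) the reflected ray undergoes no phase shift.
Ray reflecting at the bottom interface goes from n = 1.26 toward n = 1.45: a half-wave phase shift.
Net: one phase inversion between the two reflected rays.
With one net inversion, constructive interference in reflection requires 2 n t = (m + ½) λ.
λ = 2 n t / (m + ½). The fourth-longest wavelength is m = 3: λ = 2 × 1.26 × 773 / 3.50 = 557 nm.

557 nm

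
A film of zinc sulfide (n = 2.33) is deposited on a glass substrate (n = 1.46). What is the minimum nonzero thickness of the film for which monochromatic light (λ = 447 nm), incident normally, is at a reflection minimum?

Top surface (1.0 → 2.33): reflection off a higher-index medium gives a half-wave phase shift.
At the lower boundary (n = 2.33 to n = 1.46) the reflected ray undergoes no phase shift.
Exactly one π shift → a net half-wave offset.
For minimum reflection here: 2 n t = m λ.
Minimum nonzero at m = 1: t = λ / (2 n) = 447 / (2 × 2.33) = 95.9 nm.

95.9 nm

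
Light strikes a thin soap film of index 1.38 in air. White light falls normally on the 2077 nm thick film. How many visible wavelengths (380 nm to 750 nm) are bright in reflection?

Top surface (1.0 → 1.38): reflection off a higher-index medium gives a half-wave phase shift.
Bottom surface (1.38 → 1.0): reflection off a lower-index medium gives no phase shift.
Exactly one π shift → a net half-wave offset.
So the condition for constructive reflection is 2 n t = (m + ½) λ.
λ = 2 n t / (m + ½) = 5733 / (m + ½) nm.
m=7: 764 nm (IR); m=8: 674 nm (visible); m=9: 603 nm (visible); m=10: 546 nm (visible); m=11: 498 nm (visible); m=12: 459 nm (visible); m=13: 425 nm (visible); m=14: 395 nm (visible); m=15: 370 nm (UV).

7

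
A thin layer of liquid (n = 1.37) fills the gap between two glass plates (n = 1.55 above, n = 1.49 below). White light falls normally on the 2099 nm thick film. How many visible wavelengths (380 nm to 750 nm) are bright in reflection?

7

At the upper boundary (n = 1.55 to n = 1.37) the reflected ray undergoes no phase shift.
Bottom surface (1.37 → 1.49): reflection off a higher-index medium gives a half-wave phase shift.
Exactly one π shift → a net half-wave offset.
For bright reflection here: 2 n t = (m + ½) λ.
λ = 2 n t / (m + ½) = 5751 / (m + ½) nm.
m=7: 767 nm (IR); m=8: 677 nm (visible); m=9: 605 nm (visible); m=10: 548 nm (visible); m=11: 500 nm (visible); m=12: 460 nm (visible); m=13: 426 nm (visible); m=14: 397 nm (visible); m=15: 371 nm (UV).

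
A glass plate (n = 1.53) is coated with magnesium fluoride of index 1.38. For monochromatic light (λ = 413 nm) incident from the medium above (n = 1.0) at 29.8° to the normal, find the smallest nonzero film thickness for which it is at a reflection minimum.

80.2 nm

At the upper boundary (n = 1.0 to n = 1.38) the reflected ray undergoes a half-wave phase shift.
Ray reflecting at the bottom interface goes from n = 1.38 toward n = 1.53: a half-wave phase shift.
Zero or two π shifts → no net half-wave offset.
So the condition for destructive reflection is 2 n t cos θ_r = (m + ½) λ.
Snell's law: 1.0 sin 29.8° = 1.38 sin θ_r → sin θ_r = 0.360, cos θ_r = 0.933.
Minimum at m = 0: t = λ / (4 n cos θ_r) = 413 / (4 × 1.38 × 0.933) = 80.2 nm.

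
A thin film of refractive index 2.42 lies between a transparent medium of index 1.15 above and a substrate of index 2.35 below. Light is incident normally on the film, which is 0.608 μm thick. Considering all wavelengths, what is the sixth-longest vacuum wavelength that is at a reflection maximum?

Ray reflecting at the top interface goes from n = 1.15 toward n = 2.42: a half-wave phase shift.
Ray reflecting at the bottom interface goes from n = 2.42 toward n = 2.35: no phase shift.
Exactly one π shift → a net half-wave offset.
For maximum reflection here: 2 n t = (m + ½) λ.
λ = 2 n t / (m + ½). The sixth-longest wavelength is m = 5: λ = 2 × 2.42 × 608 / 5.50 = 535 nm.

535 nm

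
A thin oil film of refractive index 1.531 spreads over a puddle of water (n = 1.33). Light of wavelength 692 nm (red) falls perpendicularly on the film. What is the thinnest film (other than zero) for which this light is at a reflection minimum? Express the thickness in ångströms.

Top surface (1.0 → 1.531): reflection off a higher-index medium gives a half-wave phase shift.
At the lower boundary (n = 1.531 to n = 1.33) the reflected ray undergoes no phase shift.
Net: one phase inversion between the two reflected rays.
For weak reflection here: 2 n t = m λ.
Minimum nonzero at m = 1: t = λ / (2 n) = 692 / (2 × 1.531) = 226 nm.

2260 Å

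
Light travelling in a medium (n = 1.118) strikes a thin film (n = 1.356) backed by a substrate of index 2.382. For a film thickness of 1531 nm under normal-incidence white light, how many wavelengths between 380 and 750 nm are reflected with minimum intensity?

Top surface (1.118 → 1.356): reflection off a higher-index medium gives a half-wave phase shift.
At the lower boundary (n = 1.356 to n = 2.382) the reflected ray undergoes a half-wave phase shift.
The two reflections carry the same phase change, so no net offset.
For minimum reflection here: 2 n t = (m + ½) λ.
λ = 2 n t / (m + ½) = 4152 / (m + ½) nm.
m=5: 755 nm (IR); m=6: 639 nm (visible); m=7: 554 nm (visible); m=8: 488 nm (visible); m=9: 437 nm (visible); m=10: 395 nm (visible); m=11: 361 nm (UV).

5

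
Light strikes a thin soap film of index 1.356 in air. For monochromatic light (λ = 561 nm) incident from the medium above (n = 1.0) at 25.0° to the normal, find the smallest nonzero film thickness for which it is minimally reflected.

218 nm

At the upper boundary (n = 1.0 to n = 1.356) the reflected ray undergoes a half-wave phase shift.
At the lower boundary (n = 1.356 to n = 1.0) the reflected ray undergoes no phase shift.
Exactly one π shift → a net half-wave offset.
With one net inversion, destructive interference in reflection requires 2 n t cos θ_r = m λ.
Snell's law: 1.0 sin 25.0° = 1.356 sin θ_r → sin θ_r = 0.312, cos θ_r = 0.950.
Minimum nonzero at m = 1: t = λ / (2 n cos θ_r) = 561 / (2 × 1.356 × 0.950) = 218 nm.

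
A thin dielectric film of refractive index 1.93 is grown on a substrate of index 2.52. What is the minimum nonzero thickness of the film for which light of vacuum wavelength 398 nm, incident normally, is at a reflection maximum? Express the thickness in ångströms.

1031 Å

At the upper boundary (n = 1.0 to n = 1.93) the reflected ray undergoes a half-wave phase shift.
Bottom surface (1.93 → 2.52): reflection off a higher-index medium gives a half-wave phase shift.
Zero or two π shifts → no net half-wave offset.
With no net inversion, constructive interference in reflection requires 2 n t = m λ.
Minimum nonzero at m = 1: t = λ / (2 n) = 398 / (2 × 1.93) = 103 nm.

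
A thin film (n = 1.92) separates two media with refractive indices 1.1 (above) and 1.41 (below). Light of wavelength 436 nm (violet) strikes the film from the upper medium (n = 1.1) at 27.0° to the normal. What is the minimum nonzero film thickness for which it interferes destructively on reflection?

118 nm

At the upper boundary (n = 1.1 to n = 1.92) the reflected ray undergoes a half-wave phase shift.
Ray reflecting at the bottom interface goes from n = 1.92 toward n = 1.41: no phase shift.
The two reflections differ by half a wavelength.
For weak reflection here: 2 n t cos θ_r = m λ.
Snell's law: 1.1 sin 27.0° = 1.92 sin θ_r → sin θ_r = 0.260, cos θ_r = 0.966.
Minimum nonzero at m = 1: t = λ / (2 n cos θ_r) = 436 / (2 × 1.92 × 0.966) = 118 nm.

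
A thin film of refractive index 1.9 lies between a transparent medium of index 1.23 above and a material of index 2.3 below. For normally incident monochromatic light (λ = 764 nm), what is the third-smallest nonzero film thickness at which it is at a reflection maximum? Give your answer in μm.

0.603 μm

At the upper boundary (n = 1.23 to n = 1.9) the reflected ray undergoes a half-wave phase shift.
At the lower boundary (n = 1.9 to n = 2.3) the reflected ray undergoes a half-wave phase shift.
Zero or two π shifts → no net half-wave offset.
With no net inversion, constructive interference in reflection requires 2 n t = m λ.
The third-smallest nonzero thickness corresponds to m = 3: t = m λ / (2 n) = 3.00 × 764 / (2 × 1.9) = 603 nm.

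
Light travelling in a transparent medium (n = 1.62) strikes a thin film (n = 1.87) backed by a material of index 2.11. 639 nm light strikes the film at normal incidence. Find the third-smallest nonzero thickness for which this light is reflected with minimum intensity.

427 nm

Top surface (1.62 → 1.87): reflection off a higher-index medium gives a half-wave phase shift.
Ray reflecting at the bottom interface goes from n = 1.87 toward n = 2.11: a half-wave phase shift.
Zero or two π shifts → no net half-wave offset.
For minimum reflection here: 2 n t = (m + ½) λ.
The third-smallest nonzero thickness corresponds to m = 2: t = (m + ½) λ / (2 n) = 2.50 × 639 / (2 × 1.87) = 427 nm.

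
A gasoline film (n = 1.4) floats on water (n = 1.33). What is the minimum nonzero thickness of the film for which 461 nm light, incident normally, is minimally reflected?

165 nm

Top surface (1.0 → 1.4): reflection off a higher-index medium gives a half-wave phase shift.
At the lower boundary (n = 1.4 to n = 1.33) the reflected ray undergoes no phase shift.
Net: one phase inversion between the two reflected rays.
With one net inversion, destructive interference in reflection requires 2 n t = m λ.
Minimum nonzero at m = 1: t = λ / (2 n) = 461 / (2 × 1.4) = 165 nm.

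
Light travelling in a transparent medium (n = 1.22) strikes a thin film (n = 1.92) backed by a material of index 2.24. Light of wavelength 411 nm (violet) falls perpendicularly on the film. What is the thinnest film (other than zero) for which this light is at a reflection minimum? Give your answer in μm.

0.0535 μm

At the upper boundary (n = 1.22 to n = 1.92) the reflected ray undergoes a half-wave phase shift.
Bottom surface (1.92 → 2.24): reflection off a higher-index medium gives a half-wave phase shift.
Net: no relative phase inversion (both shifts match).
So the condition for destructive reflection is 2 n t = (m + ½) λ.
Minimum at m = 0: t = λ / (4 n) = 411 / (4 × 1.92) = 53.5 nm.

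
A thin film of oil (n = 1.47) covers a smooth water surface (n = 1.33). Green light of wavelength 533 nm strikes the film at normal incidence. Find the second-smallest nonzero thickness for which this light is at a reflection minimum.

363 nm

Ray reflecting at the top interface goes from n = 1.0 toward n = 1.47: a half-wave phase shift.
At the lower boundary (n = 1.47 to n = 1.33) the reflected ray undergoes no phase shift.
Net: one phase inversion between the two reflected rays.
For minimum reflection here: 2 n t = m λ.
The second-smallest nonzero thickness corresponds to m = 2: t = m λ / (2 n) = 2.00 × 533 / (2 × 1.47) = 363 nm.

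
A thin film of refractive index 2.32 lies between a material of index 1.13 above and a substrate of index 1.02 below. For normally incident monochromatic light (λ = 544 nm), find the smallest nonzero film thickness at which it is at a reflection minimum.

117 nm

Ray reflecting at the top interface goes from n = 1.13 toward n = 2.32: a half-wave phase shift.
Ray reflecting at the bottom interface goes from n = 2.32 toward n = 1.02: no phase shift.
The two reflections differ by half a wavelength.
So the condition for destructive reflection is 2 n t = m λ.
Minimum nonzero at m = 1: t = λ / (2 n) = 544 / (2 × 2.32) = 117 nm.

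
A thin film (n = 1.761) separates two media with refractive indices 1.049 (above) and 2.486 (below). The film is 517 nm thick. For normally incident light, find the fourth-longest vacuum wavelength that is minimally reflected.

520 nm

Ray reflecting at the top interface goes from n = 1.049 toward n = 1.761: a half-wave phase shift.
At the lower boundary (n = 1.761 to n = 2.486) the reflected ray undergoes a half-wave phase shift.
The two reflections carry the same phase change, so no net offset.
With no net inversion, destructive interference in reflection requires 2 n t = (m + ½) λ.
λ = 2 n t / (m + ½). The fourth-longest wavelength is m = 3: λ = 2 × 1.761 × 517 / 3.50 = 520 nm.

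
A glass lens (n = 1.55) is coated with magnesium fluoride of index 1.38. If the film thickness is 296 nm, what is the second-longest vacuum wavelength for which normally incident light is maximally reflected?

Top surface (1.0 → 1.38): reflection off a higher-index medium gives a half-wave phase shift.
Bottom surface (1.38 → 1.55): reflection off a higher-index medium gives a half-wave phase shift.
Zero or two π shifts → no net half-wave offset.
For maximum reflection here: 2 n t = m λ.
λ = 2 n t / m. The second-longest wavelength is m = 2: λ = 2 × 1.38 × 296 / 2.00 = 408 nm.

408 nm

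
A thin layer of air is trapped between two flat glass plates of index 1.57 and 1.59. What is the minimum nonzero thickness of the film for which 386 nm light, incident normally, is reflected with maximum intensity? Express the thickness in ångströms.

965 Å

Ray reflecting at the top interface goes from n = 1.57 toward n = 1.0: no phase shift.
At the lower boundary (n = 1.0 to n = 1.59) the reflected ray undergoes a half-wave phase shift.
Exactly one π shift → a net half-wave offset.
So the condition for constructive reflection is 2 n t = (m + ½) λ.
Minimum at m = 0: t = λ / (4 n) = 386 / (4 × 1.0) = 96.5 nm.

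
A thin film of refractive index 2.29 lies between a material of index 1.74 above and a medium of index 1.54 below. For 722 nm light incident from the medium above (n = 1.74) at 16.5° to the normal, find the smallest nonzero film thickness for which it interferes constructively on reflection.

80.7 nm

Ray reflecting at the top interface goes from n = 1.74 toward n = 2.29: a half-wave phase shift.
Bottom surface (2.29 → 1.54): reflection off a lower-index medium gives no phase shift.
Net: one phase inversion between the two reflected rays.
So the condition for constructive reflection is 2 n t cos θ_r = (m + ½) λ.
Snell's law: 1.74 sin 16.5° = 2.29 sin θ_r → sin θ_r = 0.216, cos θ_r = 0.976.
Minimum at m = 0: t = λ / (4 n cos θ_r) = 722 / (4 × 2.29 × 0.976) = 80.7 nm.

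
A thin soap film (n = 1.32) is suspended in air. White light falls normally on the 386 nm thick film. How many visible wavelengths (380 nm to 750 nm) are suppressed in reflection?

Top surface (1.0 → 1.32): reflection off a higher-index medium gives a half-wave phase shift.
At the lower boundary (n = 1.32 to n = 1.0) the reflected ray undergoes no phase shift.
Exactly one π shift → a net half-wave offset.
With one net inversion, destructive interference in reflection requires 2 n t = m λ.
λ = 2 n t / m = 1019 / m nm.
m=1: 1019 nm (IR); m=2: 510 nm (visible); m=3: 340 nm (UV).

1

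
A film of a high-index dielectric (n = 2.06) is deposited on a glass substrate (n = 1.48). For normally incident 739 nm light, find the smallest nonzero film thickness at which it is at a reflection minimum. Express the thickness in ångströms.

Top surface (1.0 → 2.06): reflection off a higher-index medium gives a half-wave phase shift.
At the lower boundary (n = 2.06 to n = 1.48) the reflected ray undergoes no phase shift.
Net: one phase inversion between the two reflected rays.
With one net inversion, destructive interference in reflection requires 2 n t = m λ.
Minimum nonzero at m = 1: t = λ / (2 n) = 739 / (2 × 2.06) = 179 nm.

1794 Å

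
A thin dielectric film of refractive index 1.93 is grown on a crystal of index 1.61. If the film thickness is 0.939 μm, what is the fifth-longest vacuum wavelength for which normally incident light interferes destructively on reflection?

At the upper boundary (n = 1.0 to n = 1.93) the reflected ray undergoes a half-wave phase shift.
At the lower boundary (n = 1.93 to n = 1.61) the reflected ray undergoes no phase shift.
Exactly one π shift → a net half-wave offset.
For weak reflection here: 2 n t = m λ.
λ = 2 n t / m. The fifth-longest wavelength is m = 5: λ = 2 × 1.93 × 939 / 5.00 = 725 nm.

725 nm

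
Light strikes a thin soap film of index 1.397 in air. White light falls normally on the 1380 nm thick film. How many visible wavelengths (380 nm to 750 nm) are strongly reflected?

At the upper boundary (n = 1.0 to n = 1.397) the reflected ray undergoes a half-wave phase shift.
At the lower boundary (n = 1.397 to n = 1.0) the reflected ray undergoes no phase shift.
Net: one phase inversion between the two reflected rays.
For bright reflection here: 2 n t = (m + ½) λ.
λ = 2 n t / (m + ½) = 3856 / (m + ½) nm.
m=4: 857 nm (IR); m=5: 701 nm (visible); m=6: 593 nm (visible); m=7: 514 nm (visible); m=8: 454 nm (visible); m=9: 406 nm (visible); m=10: 367 nm (UV).

5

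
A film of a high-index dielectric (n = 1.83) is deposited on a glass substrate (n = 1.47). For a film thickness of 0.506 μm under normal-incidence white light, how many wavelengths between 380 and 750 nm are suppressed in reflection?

2

Top surface (1.0 → 1.83): reflection off a higher-index medium gives a half-wave phase shift.
Ray reflecting at the bottom interface goes from n = 1.83 toward n = 1.47: no phase shift.
Exactly one π shift → a net half-wave offset.
With one net inversion, destructive interference in reflection requires 2 n t = m λ.
λ = 2 n t / m = 1852 / m nm.
m=2: 926 nm (IR); m=3: 617 nm (visible); m=4: 463 nm (visible); m=5: 370 nm (UV).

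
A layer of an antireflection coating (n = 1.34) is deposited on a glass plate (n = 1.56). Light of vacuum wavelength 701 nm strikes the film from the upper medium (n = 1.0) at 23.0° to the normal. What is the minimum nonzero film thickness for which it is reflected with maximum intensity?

273 nm

At the upper boundary (n = 1.0 to n = 1.34) the reflected ray undergoes a half-wave phase shift.
At the lower boundary (n = 1.34 to n = 1.56) the reflected ray undergoes a half-wave phase shift.
Net: no relative phase inversion (both shifts match).
So the condition for constructive reflection is 2 n t cos θ_r = m λ.
Snell's law: 1.0 sin 23.0° = 1.34 sin θ_r → sin θ_r = 0.292, cos θ_r = 0.957.
Minimum nonzero at m = 1: t = λ / (2 n cos θ_r) = 701 / (2 × 1.34 × 0.957) = 273 nm.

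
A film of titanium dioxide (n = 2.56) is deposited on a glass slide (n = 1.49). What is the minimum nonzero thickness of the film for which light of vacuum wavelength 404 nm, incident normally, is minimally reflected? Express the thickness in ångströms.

Top surface (1.0 → 2.56): reflection off a higher-index medium gives a half-wave phase shift.
At the lower boundary (n = 2.56 to n = 1.49) the reflected ray undergoes no phase shift.
Net: one phase inversion between the two reflected rays.
With one net inversion, destructive interference in reflection requires 2 n t = m λ.
Minimum nonzero at m = 1: t = λ / (2 n) = 404 / (2 × 2.56) = 78.9 nm.

789 Å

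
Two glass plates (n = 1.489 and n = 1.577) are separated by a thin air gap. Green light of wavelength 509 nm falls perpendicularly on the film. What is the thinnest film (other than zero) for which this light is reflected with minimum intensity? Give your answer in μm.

0.255 μm

Top surface (1.489 → 1.0): reflection off a lower-index medium gives no phase shift.
Ray reflecting at the bottom interface goes from n = 1.0 toward n = 1.577: a half-wave phase shift.
The two reflections differ by half a wavelength.
So the condition for destructive reflection is 2 n t = m λ.
Minimum nonzero at m = 1: t = λ / (2 n) = 509 / (2 × 1.0) = 255 nm.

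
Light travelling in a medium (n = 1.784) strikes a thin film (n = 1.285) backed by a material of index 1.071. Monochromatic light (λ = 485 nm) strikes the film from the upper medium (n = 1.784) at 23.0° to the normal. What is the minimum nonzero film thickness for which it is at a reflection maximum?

225 nm

At the upper boundary (n = 1.784 to n = 1.285) the reflected ray undergoes no phase shift.
Bottom surface (1.285 → 1.071): reflection off a lower-index medium gives no phase shift.
Net: no relative phase inversion (both shifts match).
With no net inversion, constructive interference in reflection requires 2 n t cos θ_r = m λ.
Snell's law: 1.784 sin 23.0° = 1.285 sin θ_r → sin θ_r = 0.542, cos θ_r = 0.840.
Minimum nonzero at m = 1: t = λ / (2 n cos θ_r) = 485 / (2 × 1.285 × 0.840) = 225 nm.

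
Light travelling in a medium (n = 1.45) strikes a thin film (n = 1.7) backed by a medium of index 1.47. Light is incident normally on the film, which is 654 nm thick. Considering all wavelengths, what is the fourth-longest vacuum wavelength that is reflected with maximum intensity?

Ray reflecting at the top interface goes from n = 1.45 toward n = 1.7: a half-wave phase shift.
Ray reflecting at the bottom interface goes from n = 1.7 toward n = 1.47: no phase shift.
The two reflections differ by half a wavelength.
So the condition for constructive reflection is 2 n t = (m + ½) λ.
λ = 2 n t / (m + ½). The fourth-longest wavelength is m = 3: λ = 2 × 1.7 × 654 / 3.50 = 635 nm.

635 nm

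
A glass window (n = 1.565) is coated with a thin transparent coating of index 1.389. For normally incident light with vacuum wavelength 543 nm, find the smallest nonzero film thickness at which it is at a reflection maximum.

Top surface (1.0 → 1.389): reflection off a higher-index medium gives a half-wave phase shift.
Ray reflecting at the bottom interface goes from n = 1.389 toward n = 1.565: a half-wave phase shift.
Zero or two π shifts → no net half-wave offset.
So the condition for constructive reflection is 2 n t = m λ.
Minimum nonzero at m = 1: t = λ / (2 n) = 543 / (2 × 1.389) = 195 nm.

195 nm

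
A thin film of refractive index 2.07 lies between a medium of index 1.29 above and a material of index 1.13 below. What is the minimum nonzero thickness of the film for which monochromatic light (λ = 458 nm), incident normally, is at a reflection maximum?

Top surface (1.29 → 2.07): reflection off a higher-index medium gives a half-wave phase shift.
At the lower boundary (n = 2.07 to n = 1.13) the reflected ray undergoes no phase shift.
Net: one phase inversion between the two reflected rays.
For maximum reflection here: 2 n t = (m + ½) λ.
Minimum at m = 0: t = λ / (4 n) = 458 / (4 × 2.07) = 55.3 nm.

55.3 nm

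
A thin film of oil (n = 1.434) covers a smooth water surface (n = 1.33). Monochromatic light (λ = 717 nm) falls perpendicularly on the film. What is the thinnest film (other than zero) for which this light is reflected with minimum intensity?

Ray reflecting at the top interface goes from n = 1.0 toward n = 1.434: a half-wave phase shift.
Ray reflecting at the bottom interface goes from n = 1.434 toward n = 1.33: no phase shift.
The two reflections differ by half a wavelength.
So the condition for destructive reflection is 2 n t = m λ.
Minimum nonzero at m = 1: t = λ / (2 n) = 717 / (2 × 1.434) = 250 nm.

250 nm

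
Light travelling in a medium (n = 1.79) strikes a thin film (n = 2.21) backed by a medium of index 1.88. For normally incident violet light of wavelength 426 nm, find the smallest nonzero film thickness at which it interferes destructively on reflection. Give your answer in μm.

At the upper boundary (n = 1.79 to n = 2.21) the reflected ray undergoes a half-wave phase shift.
Ray reflecting at the bottom interface goes from n = 2.21 toward n = 1.88: no phase shift.
Net: one phase inversion between the two reflected rays.
For weak reflection here: 2 n t = m λ.
Minimum nonzero at m = 1: t = λ / (2 n) = 426 / (2 × 2.21) = 96.4 nm.

0.0964 μm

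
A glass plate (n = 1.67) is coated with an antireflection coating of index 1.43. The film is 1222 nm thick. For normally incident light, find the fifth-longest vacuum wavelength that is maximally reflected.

699 nm

Top surface (1.0 → 1.43): reflection off a higher-index medium gives a half-wave phase shift.
Bottom surface (1.43 → 1.67): reflection off a higher-index medium gives a half-wave phase shift.
Zero or two π shifts → no net half-wave offset.
For bright reflection here: 2 n t = m λ.
λ = 2 n t / m. The fifth-longest wavelength is m = 5: λ = 2 × 1.43 × 1222 / 5.00 = 699 nm.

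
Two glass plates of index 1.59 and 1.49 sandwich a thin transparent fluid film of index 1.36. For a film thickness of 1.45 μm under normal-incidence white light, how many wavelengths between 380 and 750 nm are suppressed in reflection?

At the upper boundary (n = 1.59 to n = 1.36) the reflected ray undergoes no phase shift.
At the lower boundary (n = 1.36 to n = 1.49) the reflected ray undergoes a half-wave phase shift.
Net: one phase inversion between the two reflected rays.
So the condition for destructive reflection is 2 n t = m λ.
λ = 2 n t / m = 3944 / m nm.
m=5: 789 nm (IR); m=6: 657 nm (visible); m=7: 563 nm (visible); m=8: 493 nm (visible); m=9: 438 nm (visible); m=10: 394 nm (visible); m=11: 359 nm (UV).

5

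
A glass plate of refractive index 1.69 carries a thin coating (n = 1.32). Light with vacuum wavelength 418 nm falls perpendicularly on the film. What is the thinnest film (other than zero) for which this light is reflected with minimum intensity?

79.2 nm

Top surface (1.0 → 1.32): reflection off a higher-index medium gives a half-wave phase shift.
Ray reflecting at the bottom interface goes from n = 1.32 toward n = 1.69: a half-wave phase shift.
Net: no relative phase inversion (both shifts match).
With no net inversion, destructive interference in reflection requires 2 n t = (m + ½) λ.
Minimum at m = 0: t = λ / (4 n) = 418 / (4 × 1.32) = 79.2 nm.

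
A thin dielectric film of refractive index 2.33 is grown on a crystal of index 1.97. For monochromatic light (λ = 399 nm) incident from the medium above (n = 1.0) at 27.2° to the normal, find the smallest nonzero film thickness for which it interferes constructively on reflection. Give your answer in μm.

0.0437 μm

At the upper boundary (n = 1.0 to n = 2.33) the reflected ray undergoes a half-wave phase shift.
Ray reflecting at the bottom interface goes from n = 2.33 toward n = 1.97: no phase shift.
Net: one phase inversion between the two reflected rays.
So the condition for constructive reflection is 2 n t cos θ_r = (m + ½) λ.
Snell's law: 1.0 sin 27.2° = 2.33 sin θ_r → sin θ_r = 0.196, cos θ_r = 0.981.
Minimum at m = 0: t = λ / (4 n cos θ_r) = 399 / (4 × 2.33 × 0.981) = 43.7 nm.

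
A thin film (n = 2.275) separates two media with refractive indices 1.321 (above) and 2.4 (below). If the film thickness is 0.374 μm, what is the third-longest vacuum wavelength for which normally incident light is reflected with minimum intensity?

At the upper boundary (n = 1.321 to n = 2.275) the reflected ray undergoes a half-wave phase shift.
At the lower boundary (n = 2.275 to n = 2.4) the reflected ray undergoes a half-wave phase shift.
Net: no relative phase inversion (both shifts match).
So the condition for destructive reflection is 2 n t = (m + ½) λ.
λ = 2 n t / (m + ½). The third-longest wavelength is m = 2: λ = 2 × 2.275 × 374 / 2.50 = 681 nm.

681 nm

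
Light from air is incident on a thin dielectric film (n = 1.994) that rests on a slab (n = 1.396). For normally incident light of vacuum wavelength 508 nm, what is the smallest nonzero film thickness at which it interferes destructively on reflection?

At the upper boundary (n = 1.0 to n = 1.994) the reflected ray undergoes a half-wave phase shift.
At the lower boundary (n = 1.994 to n = 1.396) the reflected ray undergoes no phase shift.
The two reflections differ by half a wavelength.
So the condition for destructive reflection is 2 n t = m λ.
The smallest nonzero thickness corresponds to m = 1: t = m λ / (2 n) = 1.00 × 508 / (2 × 1.994) = 127 nm.

127 nm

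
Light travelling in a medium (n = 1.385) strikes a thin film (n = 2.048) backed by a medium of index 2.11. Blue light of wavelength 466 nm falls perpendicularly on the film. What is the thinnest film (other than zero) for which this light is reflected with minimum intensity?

56.9 nm

Top surface (1.385 → 2.048): reflection off a higher-index medium gives a half-wave phase shift.
At the lower boundary (n = 2.048 to n = 2.11) the reflected ray undergoes a half-wave phase shift.
Net: no relative phase inversion (both shifts match).
So the condition for destructive reflection is 2 n t = (m + ½) λ.
Minimum at m = 0: t = λ / (4 n) = 466 / (4 × 2.048) = 56.9 nm.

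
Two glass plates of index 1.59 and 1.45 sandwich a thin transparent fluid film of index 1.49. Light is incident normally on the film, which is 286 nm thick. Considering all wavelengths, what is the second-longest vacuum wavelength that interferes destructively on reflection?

568 nm

Top surface (1.59 → 1.49): reflection off a lower-index medium gives no phase shift.
Bottom surface (1.49 → 1.45): reflection off a lower-index medium gives no phase shift.
Zero or two π shifts → no net half-wave offset.
For dark reflection here: 2 n t = (m + ½) λ.
λ = 2 n t / (m + ½). The second-longest wavelength is m = 1: λ = 2 × 1.49 × 286 / 1.50 = 568 nm.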